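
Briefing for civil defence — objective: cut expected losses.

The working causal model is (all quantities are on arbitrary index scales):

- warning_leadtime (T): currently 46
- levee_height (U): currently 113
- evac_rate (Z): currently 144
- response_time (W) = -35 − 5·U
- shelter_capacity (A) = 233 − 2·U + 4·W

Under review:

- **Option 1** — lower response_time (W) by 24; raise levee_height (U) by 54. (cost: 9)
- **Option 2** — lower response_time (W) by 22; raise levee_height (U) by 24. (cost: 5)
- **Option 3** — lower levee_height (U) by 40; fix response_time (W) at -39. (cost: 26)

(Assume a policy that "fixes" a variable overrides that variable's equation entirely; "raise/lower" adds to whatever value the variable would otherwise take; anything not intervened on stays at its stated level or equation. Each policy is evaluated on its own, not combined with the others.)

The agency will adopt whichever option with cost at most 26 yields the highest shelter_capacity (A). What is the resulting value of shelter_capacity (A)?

Option 1 (W − 24, U + 54):
  U = 113 + 54 = 167
  W = -35 − 5·167 (−24 from intervention) = -894
  A = 233 − 2·167 + 4·(-894) = -3677
Option 2 (W − 22, U + 24):
  U = 113 + 24 = 137
  W = -35 − 5·137 (−22 from intervention) = -742
  A = 233 − 2·137 + 4·(-742) = -3009
Option 3 (U − 40, W := -39):
  U = 113 − 40 = 73
  W = -39
  A = 233 − 2·73 + 4·(-39) = -69
Comparing — Option 1: A=-3677, Option 2: A=-3009, Option 3: A=-69. Highest is -69 (Option 3).

-69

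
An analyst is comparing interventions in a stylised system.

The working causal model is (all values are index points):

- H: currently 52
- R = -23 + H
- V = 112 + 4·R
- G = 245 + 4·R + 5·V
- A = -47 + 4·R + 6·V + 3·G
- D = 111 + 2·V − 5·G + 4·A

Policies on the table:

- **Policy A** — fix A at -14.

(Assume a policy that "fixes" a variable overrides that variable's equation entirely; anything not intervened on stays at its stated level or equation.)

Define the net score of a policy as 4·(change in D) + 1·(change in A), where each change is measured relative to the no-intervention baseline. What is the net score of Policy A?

Baseline:
  H = 52
  R = -23 + 52 = 29
  V = 112 + 4·29 = 228
  G = 245 + 4·29 + 5·228 = 1501
  A = -47 + 4·29 + 6·228 + 3·1501 = 5940
  D = 111 + 2·228 − 5·1501 + 4·5940 = 16822
Policy A (A := -14):
  H = 52
  R = -23 + 52 = 29
  V = 112 + 4·29 = 228
  G = 245 + 4·29 + 5·228 = 1501
  A = -14
  D = 111 + 2·228 − 5·1501 + 4·(-14) = -6994
ΔD = -6994 − 16822 = -23816; ΔA = -14 − 5940 = -5954
Score = 4·(-23816) + 1·(-5954) = -101218

-101218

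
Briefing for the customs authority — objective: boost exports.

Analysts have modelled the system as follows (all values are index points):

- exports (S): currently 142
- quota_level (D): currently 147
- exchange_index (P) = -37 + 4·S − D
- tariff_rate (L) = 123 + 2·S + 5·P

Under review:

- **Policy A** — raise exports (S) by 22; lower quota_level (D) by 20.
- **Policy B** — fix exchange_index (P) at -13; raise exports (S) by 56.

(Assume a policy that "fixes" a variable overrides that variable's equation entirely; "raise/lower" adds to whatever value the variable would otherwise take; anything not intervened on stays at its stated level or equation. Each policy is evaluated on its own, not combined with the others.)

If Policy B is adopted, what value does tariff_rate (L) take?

454

Policy B (P := -13, S + 56):
  S = 142 + 56 = 198
  D = 147
  P = -13
  L = 123 + 2·198 + 5·(-13) = 454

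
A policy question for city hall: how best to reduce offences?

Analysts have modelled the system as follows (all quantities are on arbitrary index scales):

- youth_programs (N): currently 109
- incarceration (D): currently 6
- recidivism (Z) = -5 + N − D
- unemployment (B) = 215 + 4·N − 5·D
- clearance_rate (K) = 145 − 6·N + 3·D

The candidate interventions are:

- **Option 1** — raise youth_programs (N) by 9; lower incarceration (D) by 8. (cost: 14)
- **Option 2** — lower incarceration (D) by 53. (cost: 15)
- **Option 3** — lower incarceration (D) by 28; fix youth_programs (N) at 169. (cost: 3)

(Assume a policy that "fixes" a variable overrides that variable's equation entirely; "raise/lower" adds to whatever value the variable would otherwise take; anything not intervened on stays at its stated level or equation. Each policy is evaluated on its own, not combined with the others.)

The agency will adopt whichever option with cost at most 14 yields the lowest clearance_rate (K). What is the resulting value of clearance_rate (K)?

Option 1 (N + 9, D − 8):
  N = 109 + 9 = 118
  D = 6 − 8 = -2
  K = 145 − 6·118 + 3·(-2) = -569
Option 3 (D − 28, N := 169):
  N = 169
  D = 6 − 28 = -22
  K = 145 − 6·169 + 3·(-22) = -935
Comparing — Option 1: K=-569, Option 3: K=-935. Lowest is -935 (Option 3).

-935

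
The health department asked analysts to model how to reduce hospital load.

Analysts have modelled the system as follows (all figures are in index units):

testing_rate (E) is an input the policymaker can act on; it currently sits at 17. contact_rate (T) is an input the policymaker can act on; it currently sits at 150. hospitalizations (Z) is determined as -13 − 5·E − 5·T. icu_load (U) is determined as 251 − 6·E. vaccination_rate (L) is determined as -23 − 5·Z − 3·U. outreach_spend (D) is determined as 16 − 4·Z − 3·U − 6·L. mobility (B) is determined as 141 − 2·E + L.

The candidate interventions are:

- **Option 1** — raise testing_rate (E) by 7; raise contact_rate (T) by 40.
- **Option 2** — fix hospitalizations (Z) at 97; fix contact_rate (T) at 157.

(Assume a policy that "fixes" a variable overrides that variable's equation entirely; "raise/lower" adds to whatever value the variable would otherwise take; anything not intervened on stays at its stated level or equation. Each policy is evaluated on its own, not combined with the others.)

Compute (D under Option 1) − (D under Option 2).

-31310

Option 1 (E + 7, T + 40):
  E = 17 + 7 = 24
  T = 150 + 40 = 190
  Z = -13 − 5·24 − 5·190 = -1083
  U = 251 − 6·24 = 107
  L = -23 − 5·(-1083) − 3·107 = 5071
  D = 16 − 4·(-1083) − 3·107 − 6·5071 = -26399
Option 2 (Z := 97, T := 157):
  E = 17
  T = 157
  Z = 97
  U = 251 − 6·17 = 149
  L = -23 − 5·97 − 3·149 = -955
  D = 16 − 4·97 − 3·149 − 6·(-955) = 4911
D: -26399 − 4911 = -31310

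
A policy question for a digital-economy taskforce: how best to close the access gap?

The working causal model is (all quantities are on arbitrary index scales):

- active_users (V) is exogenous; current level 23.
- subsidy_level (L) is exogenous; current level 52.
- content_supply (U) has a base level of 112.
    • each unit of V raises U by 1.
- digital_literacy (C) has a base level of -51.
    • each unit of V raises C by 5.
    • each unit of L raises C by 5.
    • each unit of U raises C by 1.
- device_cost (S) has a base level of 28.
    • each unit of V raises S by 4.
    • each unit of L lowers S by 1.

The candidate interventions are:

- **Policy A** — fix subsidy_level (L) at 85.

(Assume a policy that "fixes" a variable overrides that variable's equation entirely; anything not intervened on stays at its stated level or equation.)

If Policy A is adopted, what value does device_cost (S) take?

35

Policy A (L := 85):
  V = 23
  L = 85
  S = 28 + 4·23 − 85 = 35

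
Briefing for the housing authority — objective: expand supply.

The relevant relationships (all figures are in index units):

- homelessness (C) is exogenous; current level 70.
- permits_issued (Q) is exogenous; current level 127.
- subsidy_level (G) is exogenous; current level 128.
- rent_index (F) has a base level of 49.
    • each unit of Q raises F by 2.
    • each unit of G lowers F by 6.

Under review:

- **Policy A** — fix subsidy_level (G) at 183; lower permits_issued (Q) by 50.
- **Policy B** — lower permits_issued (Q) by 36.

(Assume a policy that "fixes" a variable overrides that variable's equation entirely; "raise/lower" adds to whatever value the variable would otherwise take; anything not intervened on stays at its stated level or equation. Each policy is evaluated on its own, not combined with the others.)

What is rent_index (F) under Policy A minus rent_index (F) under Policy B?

-358

Policy A (G := 183, Q − 50):
  Q = 127 − 50 = 77
  G = 183
  F = 49 + 2·77 − 6·183 = -895
Policy B (Q − 36):
  Q = 127 − 36 = 91
  G = 128
  F = 49 + 2·91 − 6·128 = -537
F: -895 − (-537) = -358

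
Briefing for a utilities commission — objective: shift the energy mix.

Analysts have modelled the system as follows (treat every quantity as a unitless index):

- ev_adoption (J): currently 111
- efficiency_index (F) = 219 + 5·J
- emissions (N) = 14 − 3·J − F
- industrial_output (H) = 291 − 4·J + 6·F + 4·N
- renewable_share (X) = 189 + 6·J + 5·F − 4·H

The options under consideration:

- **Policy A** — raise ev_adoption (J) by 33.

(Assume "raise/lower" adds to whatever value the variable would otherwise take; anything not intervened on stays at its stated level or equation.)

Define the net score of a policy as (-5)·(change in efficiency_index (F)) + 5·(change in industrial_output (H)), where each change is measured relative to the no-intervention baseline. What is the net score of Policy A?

Baseline:
  J = 111
  F = 219 + 5·111 = 774
  N = 14 − 3·111 − 774 = -1093
  H = 291 − 4·111 + 6·774 + 4·(-1093) = 119
Policy A (J + 33):
  J = 111 + 33 = 144
  F = 219 + 5·144 = 939
  N = 14 − 3·144 − 939 = -1357
  H = 291 − 4·144 + 6·939 + 4·(-1357) = -79
ΔF = 939 − 774 = 165; ΔH = -79 − 119 = -198
Score = (-5)·165 + 5·(-198) = -1815

-1815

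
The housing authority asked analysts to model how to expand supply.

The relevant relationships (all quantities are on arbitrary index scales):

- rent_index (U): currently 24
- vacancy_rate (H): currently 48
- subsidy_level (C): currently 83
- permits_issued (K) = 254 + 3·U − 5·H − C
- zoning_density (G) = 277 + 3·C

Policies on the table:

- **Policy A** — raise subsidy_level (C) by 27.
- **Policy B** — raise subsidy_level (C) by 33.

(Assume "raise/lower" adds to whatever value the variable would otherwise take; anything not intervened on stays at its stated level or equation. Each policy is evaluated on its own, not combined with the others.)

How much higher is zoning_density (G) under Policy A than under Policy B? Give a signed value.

Policy A (C + 27):
  C = 83 + 27 = 110
  G = 277 + 3·110 = 607
Policy B (C + 33):
  C = 83 + 33 = 116
  G = 277 + 3·116 = 625
G: 607 − 625 = -18

-18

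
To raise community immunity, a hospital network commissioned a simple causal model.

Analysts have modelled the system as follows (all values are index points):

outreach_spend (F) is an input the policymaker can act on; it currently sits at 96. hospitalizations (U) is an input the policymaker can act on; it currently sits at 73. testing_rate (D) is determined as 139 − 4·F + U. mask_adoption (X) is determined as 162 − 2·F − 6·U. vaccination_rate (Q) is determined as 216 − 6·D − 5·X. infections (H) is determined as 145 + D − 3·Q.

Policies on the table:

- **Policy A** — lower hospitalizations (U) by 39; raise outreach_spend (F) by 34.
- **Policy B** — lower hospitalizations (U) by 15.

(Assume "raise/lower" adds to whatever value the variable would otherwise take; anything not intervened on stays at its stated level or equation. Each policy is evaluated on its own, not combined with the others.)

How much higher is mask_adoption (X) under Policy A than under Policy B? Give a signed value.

Policy A (U − 39, F + 34):
  F = 96 + 34 = 130
  U = 73 − 39 = 34
  X = 162 − 2·130 − 6·34 = -302
Policy B (U − 15):
  F = 96
  U = 73 − 15 = 58
  X = 162 − 2·96 − 6·58 = -378
X: -302 − (-378) = 76

76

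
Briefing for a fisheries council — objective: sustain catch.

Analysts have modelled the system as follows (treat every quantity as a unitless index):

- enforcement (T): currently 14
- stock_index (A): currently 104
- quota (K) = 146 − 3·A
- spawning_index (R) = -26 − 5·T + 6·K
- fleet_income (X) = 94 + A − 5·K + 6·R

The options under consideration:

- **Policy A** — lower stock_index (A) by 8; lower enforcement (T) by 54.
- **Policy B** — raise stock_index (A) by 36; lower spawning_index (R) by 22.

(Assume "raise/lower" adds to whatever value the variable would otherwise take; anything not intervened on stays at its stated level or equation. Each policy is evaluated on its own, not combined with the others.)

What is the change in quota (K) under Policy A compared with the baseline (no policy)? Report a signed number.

24

Baseline:
  A = 104
  K = 146 − 3·104 = -166
Policy A (A − 8, T − 54):
  A = 104 − 8 = 96
  K = 146 − 3·96 = -142
Change in K: -142 − (-166) = 24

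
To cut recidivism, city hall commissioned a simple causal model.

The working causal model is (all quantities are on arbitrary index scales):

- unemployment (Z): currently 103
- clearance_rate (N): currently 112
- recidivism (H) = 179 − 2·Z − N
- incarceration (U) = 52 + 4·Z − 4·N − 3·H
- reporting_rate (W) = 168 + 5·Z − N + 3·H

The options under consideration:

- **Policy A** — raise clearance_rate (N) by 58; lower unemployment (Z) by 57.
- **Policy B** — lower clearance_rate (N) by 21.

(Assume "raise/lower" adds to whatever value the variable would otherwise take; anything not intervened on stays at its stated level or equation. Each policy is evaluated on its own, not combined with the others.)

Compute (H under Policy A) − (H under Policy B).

35

Policy A (N + 58, Z − 57):
  Z = 103 − 57 = 46
  N = 112 + 58 = 170
  H = 179 − 2·46 − 170 = -83
Policy B (N − 21):
  Z = 103
  N = 112 − 21 = 91
  H = 179 − 2·103 − 91 = -118
H: -83 − (-118) = 35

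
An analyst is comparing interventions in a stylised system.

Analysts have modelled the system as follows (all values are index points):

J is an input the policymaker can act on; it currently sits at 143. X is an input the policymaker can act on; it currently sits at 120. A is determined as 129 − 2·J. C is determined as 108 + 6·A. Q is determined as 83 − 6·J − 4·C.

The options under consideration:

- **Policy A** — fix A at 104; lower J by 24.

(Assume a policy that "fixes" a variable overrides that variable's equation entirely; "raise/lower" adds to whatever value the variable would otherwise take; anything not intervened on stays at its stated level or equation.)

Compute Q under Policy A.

Policy A (A := 104, J − 24):
  J = 143 − 24 = 119
  A = 104
  C = 108 + 6·104 = 732
  Q = 83 − 6·119 − 4·732 = -3559

-3559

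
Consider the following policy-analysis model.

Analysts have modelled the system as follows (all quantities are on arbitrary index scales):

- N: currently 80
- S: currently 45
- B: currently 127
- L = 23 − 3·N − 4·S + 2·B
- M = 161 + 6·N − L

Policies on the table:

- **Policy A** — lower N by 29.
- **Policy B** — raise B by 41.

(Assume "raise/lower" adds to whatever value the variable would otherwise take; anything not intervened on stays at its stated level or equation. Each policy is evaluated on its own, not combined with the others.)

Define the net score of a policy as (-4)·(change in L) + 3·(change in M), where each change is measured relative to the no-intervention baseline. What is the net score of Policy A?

-1131

Baseline:
  N = 80
  S = 45
  B = 127
  L = 23 − 3·80 − 4·45 + 2·127 = -143
  M = 161 + 6·80 − (-143) = 784
Policy A (N − 29):
  N = 80 − 29 = 51
  S = 45
  B = 127
  L = 23 − 3·51 − 4·45 + 2·127 = -56
  M = 161 + 6·51 − (-56) = 523
ΔL = -56 − (-143) = 87; ΔM = 523 − 784 = -261
Score = (-4)·87 + 3·(-261) = -1131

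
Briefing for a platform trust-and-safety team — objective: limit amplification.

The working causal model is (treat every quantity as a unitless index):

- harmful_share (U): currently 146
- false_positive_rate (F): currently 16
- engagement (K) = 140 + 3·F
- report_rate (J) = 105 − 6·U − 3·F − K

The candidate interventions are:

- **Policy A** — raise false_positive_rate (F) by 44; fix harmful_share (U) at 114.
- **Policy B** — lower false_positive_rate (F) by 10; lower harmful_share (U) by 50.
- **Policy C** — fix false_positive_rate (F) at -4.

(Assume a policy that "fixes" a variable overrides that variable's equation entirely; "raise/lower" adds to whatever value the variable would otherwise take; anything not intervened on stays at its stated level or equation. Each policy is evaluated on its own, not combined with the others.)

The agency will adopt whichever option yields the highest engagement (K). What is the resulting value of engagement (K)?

Policy A (F + 44, U := 114):
  F = 16 + 44 = 60
  K = 140 + 3·60 = 320
Policy B (F − 10, U − 50):
  F = 16 − 10 = 6
  K = 140 + 3·6 = 158
Policy C (F := -4):
  F = -4
  K = 140 + 3·(-4) = 128
Comparing — Policy A: K=320, Policy B: K=158, Policy C: K=128. Highest is 320 (Policy A).

320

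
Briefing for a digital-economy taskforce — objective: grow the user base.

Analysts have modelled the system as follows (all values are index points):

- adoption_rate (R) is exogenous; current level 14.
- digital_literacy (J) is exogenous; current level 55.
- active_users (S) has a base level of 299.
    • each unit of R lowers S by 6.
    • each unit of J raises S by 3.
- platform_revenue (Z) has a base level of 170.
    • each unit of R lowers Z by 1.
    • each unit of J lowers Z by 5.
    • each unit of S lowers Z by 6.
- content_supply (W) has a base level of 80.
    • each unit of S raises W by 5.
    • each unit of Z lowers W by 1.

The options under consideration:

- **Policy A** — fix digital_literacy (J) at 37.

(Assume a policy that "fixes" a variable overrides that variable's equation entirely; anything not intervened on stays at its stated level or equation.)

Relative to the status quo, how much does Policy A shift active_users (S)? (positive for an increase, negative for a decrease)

Baseline:
  R = 14
  J = 55
  S = 299 − 6·14 + 3·55 = 380
Policy A (J := 37):
  R = 14
  J = 37
  S = 299 − 6·14 + 3·37 = 326
Change in S: 326 − 380 = -54

-54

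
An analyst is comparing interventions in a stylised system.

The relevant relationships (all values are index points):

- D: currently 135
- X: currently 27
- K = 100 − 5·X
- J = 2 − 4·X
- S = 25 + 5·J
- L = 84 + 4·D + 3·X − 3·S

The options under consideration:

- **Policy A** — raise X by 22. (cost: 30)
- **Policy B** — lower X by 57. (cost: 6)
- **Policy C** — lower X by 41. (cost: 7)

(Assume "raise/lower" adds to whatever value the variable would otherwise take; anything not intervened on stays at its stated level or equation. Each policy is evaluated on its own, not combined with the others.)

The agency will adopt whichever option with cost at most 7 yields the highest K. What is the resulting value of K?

Policy B (X − 57):
  X = 27 − 57 = -30
  K = 100 − 5·(-30) = 250
Policy C (X − 41):
  X = 27 − 41 = -14
  K = 100 − 5·(-14) = 170
Comparing — Policy B: K=250, Policy C: K=170. Highest is 250 (Policy B).

250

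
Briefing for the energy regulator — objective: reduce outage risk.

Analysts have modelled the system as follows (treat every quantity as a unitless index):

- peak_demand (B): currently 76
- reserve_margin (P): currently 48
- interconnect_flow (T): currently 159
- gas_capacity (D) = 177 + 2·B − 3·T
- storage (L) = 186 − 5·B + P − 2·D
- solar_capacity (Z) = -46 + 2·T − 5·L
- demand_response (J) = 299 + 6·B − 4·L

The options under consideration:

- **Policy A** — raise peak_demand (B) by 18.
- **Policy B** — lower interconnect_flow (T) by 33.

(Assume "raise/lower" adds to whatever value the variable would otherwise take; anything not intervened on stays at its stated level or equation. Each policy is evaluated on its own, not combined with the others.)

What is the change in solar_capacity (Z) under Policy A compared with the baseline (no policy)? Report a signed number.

Baseline:
  B = 76
  P = 48
  T = 159
  D = 177 + 2·76 − 3·159 = -148
  L = 186 − 5·76 + 48 − 2·(-148) = 150
  Z = -46 + 2·159 − 5·150 = -478
Policy A (B + 18):
  B = 76 + 18 = 94
  P = 48
  T = 159
  D = 177 + 2·94 − 3·159 = -112
  L = 186 − 5·94 + 48 − 2·(-112) = -12
  Z = -46 + 2·159 − 5·(-12) = 332
Change in Z: 332 − (-478) = 810

810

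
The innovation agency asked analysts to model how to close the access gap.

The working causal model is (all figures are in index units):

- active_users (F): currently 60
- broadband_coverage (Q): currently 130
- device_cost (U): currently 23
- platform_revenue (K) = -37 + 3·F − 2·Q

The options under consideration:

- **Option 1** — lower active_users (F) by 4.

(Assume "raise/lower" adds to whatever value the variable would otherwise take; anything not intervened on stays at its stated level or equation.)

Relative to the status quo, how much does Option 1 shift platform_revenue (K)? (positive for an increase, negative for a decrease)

Baseline:
  F = 60
  Q = 130
  K = -37 + 3·60 − 2·130 = -117
Option 1 (F − 4):
  F = 60 − 4 = 56
  Q = 130
  K = -37 + 3·56 − 2·130 = -129
Change in K: -129 − (-117) = -12

-12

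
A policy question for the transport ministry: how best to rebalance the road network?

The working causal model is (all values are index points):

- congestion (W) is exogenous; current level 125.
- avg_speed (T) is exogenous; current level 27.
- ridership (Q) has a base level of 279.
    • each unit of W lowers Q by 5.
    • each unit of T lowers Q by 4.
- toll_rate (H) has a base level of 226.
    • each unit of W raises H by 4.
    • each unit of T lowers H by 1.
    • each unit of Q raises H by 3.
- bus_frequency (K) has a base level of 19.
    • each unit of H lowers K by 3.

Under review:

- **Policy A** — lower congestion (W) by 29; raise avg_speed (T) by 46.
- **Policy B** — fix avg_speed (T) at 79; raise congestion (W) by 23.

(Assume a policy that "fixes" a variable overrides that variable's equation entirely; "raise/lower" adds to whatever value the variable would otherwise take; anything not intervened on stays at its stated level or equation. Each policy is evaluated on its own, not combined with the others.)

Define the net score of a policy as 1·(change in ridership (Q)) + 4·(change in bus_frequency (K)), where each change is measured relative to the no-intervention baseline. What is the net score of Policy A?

Baseline:
  W = 125
  T = 27
  Q = 279 − 5·125 − 4·27 = -454
  H = 226 + 4·125 − 27 + 3·(-454) = -663
  K = 19 − 3·(-663) = 2008
Policy A (W − 29, T + 46):
  W = 125 − 29 = 96
  T = 27 + 46 = 73
  Q = 279 − 5·96 − 4·73 = -493
  H = 226 + 4·96 − 73 + 3·(-493) = -942
  K = 19 − 3·(-942) = 2845
ΔQ = -493 − (-454) = -39; ΔK = 2845 − 2008 = 837
Score = 1·(-39) + 4·837 = 3309

3309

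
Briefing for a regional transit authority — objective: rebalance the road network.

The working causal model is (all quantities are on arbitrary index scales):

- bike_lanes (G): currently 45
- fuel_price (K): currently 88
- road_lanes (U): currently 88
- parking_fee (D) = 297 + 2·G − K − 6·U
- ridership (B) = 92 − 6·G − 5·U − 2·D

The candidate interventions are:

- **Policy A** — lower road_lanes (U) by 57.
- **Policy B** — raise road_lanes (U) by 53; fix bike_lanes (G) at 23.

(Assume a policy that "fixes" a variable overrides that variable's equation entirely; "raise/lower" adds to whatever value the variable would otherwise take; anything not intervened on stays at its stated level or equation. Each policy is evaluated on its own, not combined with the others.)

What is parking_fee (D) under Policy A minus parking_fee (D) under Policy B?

Policy A (U − 57):
  G = 45
  K = 88
  U = 88 − 57 = 31
  D = 297 + 2·45 − 88 − 6·31 = 113
Policy B (U + 53, G := 23):
  G = 23
  K = 88
  U = 88 + 53 = 141
  D = 297 + 2·23 − 88 − 6·141 = -591
D: 113 − (-591) = 704

704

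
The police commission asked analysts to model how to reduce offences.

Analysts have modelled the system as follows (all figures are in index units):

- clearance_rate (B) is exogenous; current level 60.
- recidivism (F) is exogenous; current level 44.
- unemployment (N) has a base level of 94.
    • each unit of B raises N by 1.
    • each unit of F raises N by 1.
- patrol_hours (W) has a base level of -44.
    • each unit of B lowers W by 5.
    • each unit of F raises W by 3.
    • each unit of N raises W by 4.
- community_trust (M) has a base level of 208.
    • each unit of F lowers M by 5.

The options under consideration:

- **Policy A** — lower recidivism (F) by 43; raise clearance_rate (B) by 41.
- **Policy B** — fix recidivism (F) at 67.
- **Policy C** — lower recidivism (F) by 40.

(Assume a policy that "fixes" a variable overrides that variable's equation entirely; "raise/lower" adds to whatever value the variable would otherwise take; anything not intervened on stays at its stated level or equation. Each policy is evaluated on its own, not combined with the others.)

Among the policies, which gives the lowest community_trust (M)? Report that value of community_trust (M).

-127

Policy A (F − 43, B + 41):
  F = 44 − 43 = 1
  M = 208 − 5·1 = 203
Policy B (F := 67):
  F = 67
  M = 208 − 5·67 = -127
Policy C (F − 40):
  F = 44 − 40 = 4
  M = 208 − 5·4 = 188
Comparing — Policy A: M=203, Policy B: M=-127, Policy C: M=188. Lowest is -127 (Policy B).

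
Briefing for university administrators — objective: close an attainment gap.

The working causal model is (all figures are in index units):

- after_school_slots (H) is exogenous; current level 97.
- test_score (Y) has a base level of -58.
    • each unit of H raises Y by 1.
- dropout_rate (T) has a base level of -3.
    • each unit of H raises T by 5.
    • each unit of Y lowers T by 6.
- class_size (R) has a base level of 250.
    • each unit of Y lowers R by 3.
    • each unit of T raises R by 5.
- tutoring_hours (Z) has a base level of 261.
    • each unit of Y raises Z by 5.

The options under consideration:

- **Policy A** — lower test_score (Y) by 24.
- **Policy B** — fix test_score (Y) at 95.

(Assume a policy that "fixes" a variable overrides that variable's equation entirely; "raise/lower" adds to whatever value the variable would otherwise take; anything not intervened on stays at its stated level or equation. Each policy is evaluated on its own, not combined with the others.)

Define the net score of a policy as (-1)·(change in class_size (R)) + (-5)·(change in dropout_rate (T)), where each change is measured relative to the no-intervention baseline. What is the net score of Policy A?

Baseline:
  H = 97
  Y = -58 + 97 = 39
  T = -3 + 5·97 − 6·39 = 248
  R = 250 − 3·39 + 5·248 = 1373
Policy A (Y − 24):
  H = 97
  Y = -58 + 97 (−24 from intervention) = 15
  T = -3 + 5·97 − 6·15 = 392
  R = 250 − 3·15 + 5·392 = 2165
ΔR = 2165 − 1373 = 792; ΔT = 392 − 248 = 144
Score = (-1)·792 + (-5)·144 = -1512

-1512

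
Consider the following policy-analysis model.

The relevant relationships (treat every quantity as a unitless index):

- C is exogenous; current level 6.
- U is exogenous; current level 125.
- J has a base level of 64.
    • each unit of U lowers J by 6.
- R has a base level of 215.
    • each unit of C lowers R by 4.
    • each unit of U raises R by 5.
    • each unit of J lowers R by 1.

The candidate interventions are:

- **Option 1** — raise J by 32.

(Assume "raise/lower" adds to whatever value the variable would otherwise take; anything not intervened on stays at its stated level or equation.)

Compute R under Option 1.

Option 1 (J + 32):
  C = 6
  U = 125
  J = 64 − 6·125 (+32 from intervention) = -654
  R = 215 − 4·6 + 5·125 − (-654) = 1470

1470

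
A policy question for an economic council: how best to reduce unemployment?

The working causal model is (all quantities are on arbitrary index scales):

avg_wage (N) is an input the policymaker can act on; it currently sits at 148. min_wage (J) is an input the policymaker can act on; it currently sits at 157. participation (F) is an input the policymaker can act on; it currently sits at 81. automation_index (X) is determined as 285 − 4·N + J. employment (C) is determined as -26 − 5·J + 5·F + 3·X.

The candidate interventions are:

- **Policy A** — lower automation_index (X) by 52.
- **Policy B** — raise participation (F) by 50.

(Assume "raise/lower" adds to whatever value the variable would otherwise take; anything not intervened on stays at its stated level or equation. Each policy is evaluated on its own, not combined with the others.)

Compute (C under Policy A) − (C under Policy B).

Policy A (X − 52):
  N = 148
  J = 157
  F = 81
  X = 285 − 4·148 + 157 (−52 from intervention) = -202
  C = -26 − 5·157 + 5·81 + 3·(-202) = -1012
Policy B (F + 50):
  N = 148
  J = 157
  F = 81 + 50 = 131
  X = 285 − 4·148 + 157 = -150
  C = -26 − 5·157 + 5·131 + 3·(-150) = -606
C: -1012 − (-606) = -406

-406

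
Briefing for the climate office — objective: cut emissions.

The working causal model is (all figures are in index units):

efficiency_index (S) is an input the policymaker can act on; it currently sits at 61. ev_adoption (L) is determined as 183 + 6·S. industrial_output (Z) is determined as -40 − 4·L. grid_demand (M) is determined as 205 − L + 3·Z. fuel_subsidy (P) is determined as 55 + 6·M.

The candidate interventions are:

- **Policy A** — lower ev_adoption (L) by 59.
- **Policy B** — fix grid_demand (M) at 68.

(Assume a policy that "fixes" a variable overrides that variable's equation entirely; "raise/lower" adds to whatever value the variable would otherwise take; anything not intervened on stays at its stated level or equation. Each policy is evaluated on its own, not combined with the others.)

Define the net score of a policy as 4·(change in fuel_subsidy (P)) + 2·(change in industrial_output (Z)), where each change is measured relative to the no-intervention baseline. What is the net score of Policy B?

Baseline:
  S = 61
  L = 183 + 6·61 = 549
  Z = -40 − 4·549 = -2236
  M = 205 − 549 + 3·(-2236) = -7052
  P = 55 + 6·(-7052) = -42257
Policy B (M := 68):
  S = 61
  L = 183 + 6·61 = 549
  Z = -40 − 4·549 = -2236
  M = 68
  P = 55 + 6·68 = 463
ΔP = 463 − (-42257) = 42720; ΔZ = -2236 − (-2236) = 0
Score = 4·42720 + 2·0 = 170880

170880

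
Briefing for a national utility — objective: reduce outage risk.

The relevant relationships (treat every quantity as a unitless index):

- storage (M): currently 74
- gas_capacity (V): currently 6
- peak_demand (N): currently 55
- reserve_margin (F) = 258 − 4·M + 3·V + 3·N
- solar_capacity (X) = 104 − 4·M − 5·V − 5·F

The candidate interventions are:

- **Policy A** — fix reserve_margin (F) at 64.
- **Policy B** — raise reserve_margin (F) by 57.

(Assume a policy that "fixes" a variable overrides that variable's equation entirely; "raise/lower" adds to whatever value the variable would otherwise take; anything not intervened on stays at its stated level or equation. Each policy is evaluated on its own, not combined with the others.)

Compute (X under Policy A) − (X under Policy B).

Policy A (F := 64):
  M = 74
  V = 6
  N = 55
  F = 64
  X = 104 − 4·74 − 5·6 − 5·64 = -542
Policy B (F + 57):
  M = 74
  V = 6
  N = 55
  F = 258 − 4·74 + 3·6 + 3·55 (+57 from intervention) = 202
  X = 104 − 4·74 − 5·6 − 5·202 = -1232
X: -542 − (-1232) = 690

690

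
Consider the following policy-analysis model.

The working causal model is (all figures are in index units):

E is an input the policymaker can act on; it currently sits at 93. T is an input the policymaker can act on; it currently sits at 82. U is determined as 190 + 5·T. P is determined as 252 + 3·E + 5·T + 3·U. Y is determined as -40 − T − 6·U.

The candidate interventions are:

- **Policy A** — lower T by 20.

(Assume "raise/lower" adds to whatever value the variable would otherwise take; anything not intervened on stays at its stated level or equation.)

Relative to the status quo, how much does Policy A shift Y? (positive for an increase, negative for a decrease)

620

Baseline:
  T = 82
  U = 190 + 5·82 = 600
  Y = -40 − 82 − 6·600 = -3722
Policy A (T − 20):
  T = 82 − 20 = 62
  U = 190 + 5·62 = 500
  Y = -40 − 62 − 6·500 = -3102
Change in Y: -3102 − (-3722) = 620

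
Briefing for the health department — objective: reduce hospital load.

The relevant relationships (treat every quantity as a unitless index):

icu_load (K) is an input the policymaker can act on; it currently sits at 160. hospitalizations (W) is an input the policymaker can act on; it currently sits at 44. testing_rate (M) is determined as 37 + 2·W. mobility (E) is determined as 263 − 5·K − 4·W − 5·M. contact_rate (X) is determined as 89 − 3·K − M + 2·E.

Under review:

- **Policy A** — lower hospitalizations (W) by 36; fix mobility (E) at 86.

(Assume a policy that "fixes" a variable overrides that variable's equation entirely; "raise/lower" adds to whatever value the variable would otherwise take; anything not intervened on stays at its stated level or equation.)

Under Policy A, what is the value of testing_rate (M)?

53

Policy A (W − 36, E := 86):
  W = 44 − 36 = 8
  M = 37 + 2·8 = 53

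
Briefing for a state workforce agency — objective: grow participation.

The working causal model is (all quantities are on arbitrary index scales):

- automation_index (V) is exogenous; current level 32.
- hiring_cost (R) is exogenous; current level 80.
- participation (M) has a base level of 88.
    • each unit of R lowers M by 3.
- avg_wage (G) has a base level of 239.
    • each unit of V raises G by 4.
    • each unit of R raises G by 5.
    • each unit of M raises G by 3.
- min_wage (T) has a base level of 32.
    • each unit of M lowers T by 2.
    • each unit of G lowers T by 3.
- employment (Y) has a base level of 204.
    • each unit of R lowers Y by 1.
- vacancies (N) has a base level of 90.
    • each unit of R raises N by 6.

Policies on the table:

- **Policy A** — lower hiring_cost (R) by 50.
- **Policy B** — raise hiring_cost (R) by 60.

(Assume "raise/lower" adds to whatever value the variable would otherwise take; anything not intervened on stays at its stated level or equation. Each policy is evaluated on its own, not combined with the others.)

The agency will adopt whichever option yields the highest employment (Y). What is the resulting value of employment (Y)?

Policy A (R − 50):
  R = 80 − 50 = 30
  Y = 204 − 30 = 174
Policy B (R + 60):
  R = 80 + 60 = 140
  Y = 204 − 140 = 64
Comparing — Policy A: Y=174, Policy B: Y=64. Highest is 174 (Policy A).

174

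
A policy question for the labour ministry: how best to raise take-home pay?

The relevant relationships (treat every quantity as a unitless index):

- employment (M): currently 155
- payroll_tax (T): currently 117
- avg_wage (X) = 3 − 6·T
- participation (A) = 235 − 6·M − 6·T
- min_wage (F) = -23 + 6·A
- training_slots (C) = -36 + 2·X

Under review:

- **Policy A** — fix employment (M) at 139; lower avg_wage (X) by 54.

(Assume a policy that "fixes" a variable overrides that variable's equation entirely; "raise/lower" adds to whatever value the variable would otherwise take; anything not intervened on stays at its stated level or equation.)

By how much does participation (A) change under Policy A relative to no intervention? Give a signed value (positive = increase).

Baseline:
  M = 155
  T = 117
  A = 235 − 6·155 − 6·117 = -1397
Policy A (M := 139, X − 54):
  M = 139
  T = 117
  A = 235 − 6·139 − 6·117 = -1301
Change in A: -1301 − (-1397) = 96

96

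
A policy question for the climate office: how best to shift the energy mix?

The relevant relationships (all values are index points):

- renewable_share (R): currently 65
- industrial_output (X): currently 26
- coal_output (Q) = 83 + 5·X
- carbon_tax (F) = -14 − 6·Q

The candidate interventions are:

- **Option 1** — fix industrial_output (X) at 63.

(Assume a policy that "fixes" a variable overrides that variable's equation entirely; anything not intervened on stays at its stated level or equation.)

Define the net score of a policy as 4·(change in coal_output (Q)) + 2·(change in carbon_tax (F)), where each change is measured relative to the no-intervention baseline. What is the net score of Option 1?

Baseline:
  X = 26
  Q = 83 + 5·26 = 213
  F = -14 − 6·213 = -1292
Option 1 (X := 63):
  X = 63
  Q = 83 + 5·63 = 398
  F = -14 − 6·398 = -2402
ΔQ = 398 − 213 = 185; ΔF = -2402 − (-1292) = -1110
Score = 4·185 + 2·(-1110) = -1480

-1480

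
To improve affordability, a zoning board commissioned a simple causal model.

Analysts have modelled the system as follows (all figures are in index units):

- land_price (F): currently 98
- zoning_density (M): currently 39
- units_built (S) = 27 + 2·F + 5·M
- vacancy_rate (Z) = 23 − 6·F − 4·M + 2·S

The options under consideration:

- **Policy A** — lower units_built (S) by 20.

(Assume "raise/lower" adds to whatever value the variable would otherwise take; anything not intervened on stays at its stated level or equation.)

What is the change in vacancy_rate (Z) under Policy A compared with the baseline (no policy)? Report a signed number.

Baseline:
  F = 98
  M = 39
  S = 27 + 2·98 + 5·39 = 418
  Z = 23 − 6·98 − 4·39 + 2·418 = 115
Policy A (S − 20):
  F = 98
  M = 39
  S = 27 + 2·98 + 5·39 (−20 from intervention) = 398
  Z = 23 − 6·98 − 4·39 + 2·398 = 75
Change in Z: 75 − 115 = -40

-40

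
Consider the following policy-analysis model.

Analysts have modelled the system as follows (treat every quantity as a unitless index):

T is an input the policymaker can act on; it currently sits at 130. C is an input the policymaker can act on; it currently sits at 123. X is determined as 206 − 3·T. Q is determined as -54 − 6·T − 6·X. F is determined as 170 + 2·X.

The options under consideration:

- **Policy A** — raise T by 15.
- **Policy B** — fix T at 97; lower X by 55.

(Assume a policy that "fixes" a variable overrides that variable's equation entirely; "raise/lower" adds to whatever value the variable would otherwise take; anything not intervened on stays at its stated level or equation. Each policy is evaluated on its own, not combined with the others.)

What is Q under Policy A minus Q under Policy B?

Policy A (T + 15):
  T = 130 + 15 = 145
  X = 206 − 3·145 = -229
  Q = -54 − 6·145 − 6·(-229) = 450
Policy B (T := 97, X − 55):
  T = 97
  X = 206 − 3·97 (−55 from intervention) = -140
  Q = -54 − 6·97 − 6·(-140) = 204
Q: 450 − 204 = 246

246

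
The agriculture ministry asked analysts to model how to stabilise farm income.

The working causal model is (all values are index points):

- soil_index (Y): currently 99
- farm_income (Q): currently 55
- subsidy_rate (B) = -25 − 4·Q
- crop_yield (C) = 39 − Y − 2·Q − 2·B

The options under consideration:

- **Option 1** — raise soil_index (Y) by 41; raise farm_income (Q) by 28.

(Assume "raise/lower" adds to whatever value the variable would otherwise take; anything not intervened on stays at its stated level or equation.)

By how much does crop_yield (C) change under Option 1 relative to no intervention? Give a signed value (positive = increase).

Baseline:
  Y = 99
  Q = 55
  B = -25 − 4·55 = -245
  C = 39 − 99 − 2·55 − 2·(-245) = 320
Option 1 (Y + 41, Q + 28):
  Y = 99 + 41 = 140
  Q = 55 + 28 = 83
  B = -25 − 4·83 = -357
  C = 39 − 140 − 2·83 − 2·(-357) = 447
Change in C: 447 − 320 = 127

127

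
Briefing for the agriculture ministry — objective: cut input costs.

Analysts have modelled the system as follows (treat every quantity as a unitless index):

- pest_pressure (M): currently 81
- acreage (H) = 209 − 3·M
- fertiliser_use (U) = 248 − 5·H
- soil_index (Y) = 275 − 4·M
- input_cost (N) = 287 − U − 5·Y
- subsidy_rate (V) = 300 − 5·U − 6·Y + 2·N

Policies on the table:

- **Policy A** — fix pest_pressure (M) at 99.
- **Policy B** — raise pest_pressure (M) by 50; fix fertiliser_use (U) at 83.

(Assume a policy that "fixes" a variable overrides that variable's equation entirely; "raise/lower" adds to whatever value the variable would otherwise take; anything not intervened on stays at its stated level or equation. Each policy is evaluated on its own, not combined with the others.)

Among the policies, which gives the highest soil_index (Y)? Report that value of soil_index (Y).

-121

Policy A (M := 99):
  M = 99
  Y = 275 − 4·99 = -121
Policy B (M + 50, U := 83):
  M = 81 + 50 = 131
  Y = 275 − 4·131 = -249
Comparing — Policy A: Y=-121, Policy B: Y=-249. Highest is -121 (Policy A).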